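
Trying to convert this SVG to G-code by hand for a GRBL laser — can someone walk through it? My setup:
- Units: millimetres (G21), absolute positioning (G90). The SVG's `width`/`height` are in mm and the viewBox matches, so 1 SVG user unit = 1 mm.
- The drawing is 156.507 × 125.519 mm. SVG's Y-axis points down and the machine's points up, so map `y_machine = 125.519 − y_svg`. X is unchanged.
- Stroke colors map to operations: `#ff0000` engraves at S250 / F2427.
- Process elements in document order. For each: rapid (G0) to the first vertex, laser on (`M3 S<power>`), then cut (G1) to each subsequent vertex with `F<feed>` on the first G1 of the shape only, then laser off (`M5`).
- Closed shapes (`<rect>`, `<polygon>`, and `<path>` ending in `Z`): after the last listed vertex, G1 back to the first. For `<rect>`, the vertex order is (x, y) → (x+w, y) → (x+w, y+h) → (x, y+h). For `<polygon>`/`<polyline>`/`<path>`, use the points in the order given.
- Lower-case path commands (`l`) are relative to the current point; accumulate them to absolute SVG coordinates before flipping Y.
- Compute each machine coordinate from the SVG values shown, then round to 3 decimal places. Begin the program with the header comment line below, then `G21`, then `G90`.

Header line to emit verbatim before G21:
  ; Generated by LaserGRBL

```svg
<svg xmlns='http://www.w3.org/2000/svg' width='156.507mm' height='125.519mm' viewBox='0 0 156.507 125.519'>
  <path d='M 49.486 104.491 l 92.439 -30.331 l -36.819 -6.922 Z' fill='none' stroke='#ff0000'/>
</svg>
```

; Generated by LaserGRBL
G21
G90
G0 X49.486 Y21.028
M3 S250
G1 X141.925 Y51.359 F2427
G1 X105.106 Y58.281
G1 X49.486 Y21.028
M5

Since the viewBox matches the mm dimensions, user units are millimetres directly. The only transform is the Y-flip y_m = 125.519 − y_svg.

Shape 1 is a closed polygon drawn with `<path>`. Its stroke #ff0000 means engrave at S250, F2427. After flipping Y the toolpath is (49.486,21.028) → (141.925,51.359) → (105.106,58.281) → (49.486,21.028), returning to the start.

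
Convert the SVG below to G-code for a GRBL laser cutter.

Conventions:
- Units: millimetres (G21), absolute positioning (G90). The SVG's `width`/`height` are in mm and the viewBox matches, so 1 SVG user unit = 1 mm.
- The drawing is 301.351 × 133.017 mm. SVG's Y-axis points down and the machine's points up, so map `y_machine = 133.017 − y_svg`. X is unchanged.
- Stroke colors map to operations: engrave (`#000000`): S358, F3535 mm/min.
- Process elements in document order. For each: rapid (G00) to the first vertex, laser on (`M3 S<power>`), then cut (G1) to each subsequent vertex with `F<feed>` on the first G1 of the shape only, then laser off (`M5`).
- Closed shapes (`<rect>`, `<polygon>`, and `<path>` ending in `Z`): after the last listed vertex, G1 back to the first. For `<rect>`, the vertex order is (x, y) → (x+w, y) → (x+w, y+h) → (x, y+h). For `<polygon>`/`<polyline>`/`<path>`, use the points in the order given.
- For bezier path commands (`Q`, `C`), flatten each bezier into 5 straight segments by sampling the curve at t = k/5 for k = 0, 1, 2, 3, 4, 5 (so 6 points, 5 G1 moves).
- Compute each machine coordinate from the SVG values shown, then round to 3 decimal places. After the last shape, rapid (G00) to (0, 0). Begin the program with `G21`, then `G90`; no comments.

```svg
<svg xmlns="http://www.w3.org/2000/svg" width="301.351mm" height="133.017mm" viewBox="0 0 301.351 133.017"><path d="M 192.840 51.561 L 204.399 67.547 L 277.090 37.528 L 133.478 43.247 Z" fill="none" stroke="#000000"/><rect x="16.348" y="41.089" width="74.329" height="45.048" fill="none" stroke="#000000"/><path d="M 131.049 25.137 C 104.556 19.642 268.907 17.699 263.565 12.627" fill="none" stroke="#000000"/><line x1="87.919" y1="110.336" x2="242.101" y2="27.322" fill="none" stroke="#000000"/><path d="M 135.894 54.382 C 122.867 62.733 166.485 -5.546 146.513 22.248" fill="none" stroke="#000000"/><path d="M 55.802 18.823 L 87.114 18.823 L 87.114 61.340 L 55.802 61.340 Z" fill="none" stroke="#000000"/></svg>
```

1 u = 1 mm; y_m = 133.017 − y.

[1] `<path>` closed polygon, #000000→engrave S358 F3535: (192.840,81.456) → (204.399,65.470) → (277.090,95.489) → (133.478,89.770) → (192.840,81.456) (closed)

[2] `<rect>` rectangle, #000000→engrave S358 F3535: (16.348,91.928) → (90.677,91.928) → (90.677,46.880) → (16.348,46.880) → (16.348,91.928) (closed)

[3] `<path>` cubic bezier, #000000→engrave S358 F3535: (131.049,107.880) → (135.170,110.804) → (167.788,113.197) → (211.597,115.378) → (249.291,117.669) → (263.565,120.390)

[4] `<line>` line segment, #000000→engrave S358 F3535: (87.919,22.681) → (242.101,105.695)

[5] `<path>` cubic bezier, #000000→engrave S358 F3535: (135.894,78.635) → (133.913,81.438) → (139.756,94.343) → (147.651,109.060) → (151.827,117.298) → (146.513,110.769)

[6] `<path>` rectangle, #000000→engrave S358 F3535: (55.802,114.194) → (87.114,114.194) → (87.114,71.677) → (55.802,71.677) → (55.802,114.194) (closed)

G21
G90
G00 X192.840 Y81.456
M3 S358
G1 X204.399 Y65.470 F3535
G1 X277.090 Y95.489
G1 X133.478 Y89.770
G1 X192.840 Y81.456
M5
G00 X16.348 Y91.928
M3 S358
G1 X90.677 Y91.928 F3535
G1 X90.677 Y46.880
G1 X16.348 Y46.880
G1 X16.348 Y91.928
M5
G00 X131.049 Y107.880
M3 S358
G1 X135.170 Y110.804 F3535
G1 X167.788 Y113.197
G1 X211.597 Y115.378
G1 X249.291 Y117.669
G1 X263.565 Y120.390
M5
G00 X87.919 Y22.681
M3 S358
G1 X242.101 Y105.695 F3535
M5
G00 X135.894 Y78.635
M3 S358
G1 X133.913 Y81.438 F3535
G1 X139.756 Y94.343
G1 X147.651 Y109.060
G1 X151.827 Y117.298
G1 X146.513 Y110.769
M5
G00 X55.802 Y114.194
M3 S358
G1 X87.114 Y114.194 F3535
G1 X87.114 Y71.677
G1 X55.802 Y71.677
G1 X55.802 Y114.194
M5
G00 X0.000 Y0.000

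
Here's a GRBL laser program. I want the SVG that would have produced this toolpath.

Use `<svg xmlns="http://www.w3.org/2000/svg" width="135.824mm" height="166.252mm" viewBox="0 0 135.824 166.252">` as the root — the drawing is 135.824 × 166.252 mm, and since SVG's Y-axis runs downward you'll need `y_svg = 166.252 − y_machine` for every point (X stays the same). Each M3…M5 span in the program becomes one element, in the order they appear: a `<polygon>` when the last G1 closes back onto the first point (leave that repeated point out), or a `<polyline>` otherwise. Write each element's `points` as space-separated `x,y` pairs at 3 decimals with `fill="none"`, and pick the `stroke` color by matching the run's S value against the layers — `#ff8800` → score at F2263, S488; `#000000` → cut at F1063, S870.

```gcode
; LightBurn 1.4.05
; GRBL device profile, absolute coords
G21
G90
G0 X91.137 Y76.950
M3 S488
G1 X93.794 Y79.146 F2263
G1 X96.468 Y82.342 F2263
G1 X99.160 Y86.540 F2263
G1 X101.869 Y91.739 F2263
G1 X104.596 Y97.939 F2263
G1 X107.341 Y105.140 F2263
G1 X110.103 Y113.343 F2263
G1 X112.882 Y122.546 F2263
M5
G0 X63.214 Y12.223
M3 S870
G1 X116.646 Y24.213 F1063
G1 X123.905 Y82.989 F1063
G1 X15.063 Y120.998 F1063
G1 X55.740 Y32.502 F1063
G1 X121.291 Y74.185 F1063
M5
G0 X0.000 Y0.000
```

Each laser-on run becomes one SVG element. Flip Y back into SVG space with y_svg = 166.252 − y_machine.

Run 1: power S488 maps to stroke `#ff8800` (score). The run is open, so emit a `<polyline>` with points (Y-flipped): 91.137,89.302 93.794,87.106 96.468,83.910 99.160,79.712 101.869,74.513 104.596,68.313 107.341,61.112 110.103,52.909 112.882,43.706.

Run 2: the run's S870 means `#000000` (cut). The run is open, so emit a `<polyline>` with points (Y-flipped): 63.214,154.029 116.646,142.039 123.905,83.263 15.063,45.254 55.740,133.750 121.291,92.067.

<svg xmlns="http://www.w3.org/2000/svg" width="135.824mm" height="166.252mm" viewBox="0 0 135.824 166.252">
  <polyline points="91.137,89.302 93.794,87.106 96.468,83.910 99.160,79.712 101.869,74.513 104.596,68.313 107.341,61.112 110.103,52.909 112.882,43.706" fill="none" stroke="#ff8800"/>
  <polyline points="63.214,154.029 116.646,142.039 123.905,83.263 15.063,45.254 55.740,133.750 121.291,92.067" fill="none" stroke="#000000"/>
</svg>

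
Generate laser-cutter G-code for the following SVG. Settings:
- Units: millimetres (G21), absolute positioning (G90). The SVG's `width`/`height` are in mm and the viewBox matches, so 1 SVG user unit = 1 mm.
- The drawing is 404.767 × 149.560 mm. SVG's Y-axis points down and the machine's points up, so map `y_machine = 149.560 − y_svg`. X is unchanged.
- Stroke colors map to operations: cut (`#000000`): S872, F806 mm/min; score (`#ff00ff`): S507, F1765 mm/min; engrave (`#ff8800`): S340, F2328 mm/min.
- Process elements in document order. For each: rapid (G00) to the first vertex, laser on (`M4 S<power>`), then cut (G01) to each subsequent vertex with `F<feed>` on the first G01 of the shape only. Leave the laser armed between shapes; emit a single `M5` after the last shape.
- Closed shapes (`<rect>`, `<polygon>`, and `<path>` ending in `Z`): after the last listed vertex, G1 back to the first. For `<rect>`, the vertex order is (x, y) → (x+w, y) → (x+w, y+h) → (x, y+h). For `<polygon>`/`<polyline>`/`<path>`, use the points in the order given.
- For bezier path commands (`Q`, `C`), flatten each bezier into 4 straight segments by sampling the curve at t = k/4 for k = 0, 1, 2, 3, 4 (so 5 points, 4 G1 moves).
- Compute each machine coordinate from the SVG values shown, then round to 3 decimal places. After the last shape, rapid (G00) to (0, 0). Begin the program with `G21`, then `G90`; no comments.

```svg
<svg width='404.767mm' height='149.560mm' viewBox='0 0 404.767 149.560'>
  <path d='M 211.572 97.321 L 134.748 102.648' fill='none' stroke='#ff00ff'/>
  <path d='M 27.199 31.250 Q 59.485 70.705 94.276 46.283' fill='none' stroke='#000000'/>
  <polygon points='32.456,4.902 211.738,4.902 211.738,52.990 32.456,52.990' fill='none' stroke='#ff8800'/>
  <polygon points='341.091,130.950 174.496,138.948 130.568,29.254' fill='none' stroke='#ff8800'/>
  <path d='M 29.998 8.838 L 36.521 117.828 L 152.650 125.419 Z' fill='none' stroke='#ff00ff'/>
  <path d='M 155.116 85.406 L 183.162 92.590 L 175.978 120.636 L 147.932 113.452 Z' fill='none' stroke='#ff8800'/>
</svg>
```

Since the viewBox matches the mm dimensions, user units are millimetres directly. The only transform is the Y-flip y_m = 149.560 − y_svg.

Shape 1 is a line segment drawn with `<path>`. Its stroke #ff00ff means score at S507, F1765. After flipping Y the toolpath is (211.572,52.239) → (134.748,46.912).

Shape 2 is a quadratic bezier drawn with `<path>`. Its stroke #000000 means cut at S872, F806. After flipping Y the toolpath is (27.199,118.310) → (43.499,102.575) → (60.111,94.824) → (77.037,95.058) → (94.276,103.277).

Shape 3 is a rectangle drawn with `<polygon>`. Its stroke #ff8800 means engrave at S340, F2328. After flipping Y the toolpath is (32.456,144.658) → (211.738,144.658) → (211.738,96.570) → (32.456,96.570) → (32.456,144.658), returning to the start.

Shape 4 is a closed polygon drawn with `<polygon>`. Its stroke #ff8800 means engrave at S340, F2328. After flipping Y the toolpath is (341.091,18.610) → (174.496,10.612) → (130.568,120.306) → (341.091,18.610), returning to the start.

Shape 5 is a closed polygon drawn with `<path>`. Its stroke #ff00ff means score at S507, F1765. After flipping Y the toolpath is (29.998,140.722) → (36.521,31.732) → (152.650,24.141) → (29.998,140.722), returning to the start.

Shape 6 is a regular polygon drawn with `<path>`. Its stroke #ff8800 means engrave at S340, F2328. After flipping Y the toolpath is (155.116,64.154) → (183.162,56.970) → (175.978,28.924) → (147.932,36.108) → (155.116,64.154), returning to the start.

G21
G90
G00 X211.572 Y52.239
M4 S507
G01 X134.748 Y46.912 F1765
G00 X27.199 Y118.310
M4 S872
G01 X43.499 Y102.575 F806
G01 X60.111 Y94.824
G01 X77.037 Y95.058
G01 X94.276 Y103.277
G00 X32.456 Y144.658
M4 S340
G01 X211.738 Y144.658 F2328
G01 X211.738 Y96.570
G01 X32.456 Y96.570
G01 X32.456 Y144.658
G00 X341.091 Y18.610
M4 S340
G01 X174.496 Y10.612 F2328
G01 X130.568 Y120.306
G01 X341.091 Y18.610
G00 X29.998 Y140.722
M4 S507
G01 X36.521 Y31.732 F1765
G01 X152.650 Y24.141
G01 X29.998 Y140.722
G00 X155.116 Y64.154
M4 S340
G01 X183.162 Y56.970 F2328
G01 X175.978 Y28.924
G01 X147.932 Y36.108
G01 X155.116 Y64.154
M5
G00 X0.000 Y0.000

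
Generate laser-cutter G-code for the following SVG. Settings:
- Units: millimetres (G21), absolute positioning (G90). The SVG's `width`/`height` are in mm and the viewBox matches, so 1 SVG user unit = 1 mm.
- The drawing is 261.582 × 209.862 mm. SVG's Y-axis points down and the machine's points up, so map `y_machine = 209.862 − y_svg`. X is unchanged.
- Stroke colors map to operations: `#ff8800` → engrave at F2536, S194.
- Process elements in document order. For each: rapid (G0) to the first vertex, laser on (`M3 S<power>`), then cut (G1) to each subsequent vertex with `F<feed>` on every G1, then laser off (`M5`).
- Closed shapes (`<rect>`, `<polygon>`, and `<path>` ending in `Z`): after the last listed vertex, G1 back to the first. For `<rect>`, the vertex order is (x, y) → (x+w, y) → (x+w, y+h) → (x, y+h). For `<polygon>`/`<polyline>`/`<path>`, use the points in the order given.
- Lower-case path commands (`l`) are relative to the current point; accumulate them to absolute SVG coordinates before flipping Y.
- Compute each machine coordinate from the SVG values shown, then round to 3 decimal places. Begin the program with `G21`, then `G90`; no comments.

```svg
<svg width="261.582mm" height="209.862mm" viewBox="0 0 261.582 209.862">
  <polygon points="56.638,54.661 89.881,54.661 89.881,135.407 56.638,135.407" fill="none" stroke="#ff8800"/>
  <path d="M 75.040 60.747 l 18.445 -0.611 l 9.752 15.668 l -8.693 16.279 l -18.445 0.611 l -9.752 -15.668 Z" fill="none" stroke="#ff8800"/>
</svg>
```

1 u = 1 mm; y_m = 209.862 − y.

[1] `<polygon>` rectangle, #ff8800→engrave S194 F2536: (56.638,155.201) → (89.881,155.201) → (89.881,74.455) → (56.638,74.455) → (56.638,155.201) (closed)

[2] `<path>` regular polygon, #ff8800→engrave S194 F2536: (75.040,149.115) → (93.485,149.726) → (103.237,134.058) → (94.544,117.779) → (76.099,117.168) → (66.347,132.836) → (75.040,149.115) (closed)

G21
G90
G0 X56.638 Y155.201
M3 S194
G1 X89.881 Y155.201 F2536
G1 X89.881 Y74.455 F2536
G1 X56.638 Y74.455 F2536
G1 X56.638 Y155.201 F2536
M5
G0 X75.040 Y149.115
M3 S194
G1 X93.485 Y149.726 F2536
G1 X103.237 Y134.058 F2536
G1 X94.544 Y117.779 F2536
G1 X76.099 Y117.168 F2536
G1 X66.347 Y132.836 F2536
G1 X75.040 Y149.115 F2536
M5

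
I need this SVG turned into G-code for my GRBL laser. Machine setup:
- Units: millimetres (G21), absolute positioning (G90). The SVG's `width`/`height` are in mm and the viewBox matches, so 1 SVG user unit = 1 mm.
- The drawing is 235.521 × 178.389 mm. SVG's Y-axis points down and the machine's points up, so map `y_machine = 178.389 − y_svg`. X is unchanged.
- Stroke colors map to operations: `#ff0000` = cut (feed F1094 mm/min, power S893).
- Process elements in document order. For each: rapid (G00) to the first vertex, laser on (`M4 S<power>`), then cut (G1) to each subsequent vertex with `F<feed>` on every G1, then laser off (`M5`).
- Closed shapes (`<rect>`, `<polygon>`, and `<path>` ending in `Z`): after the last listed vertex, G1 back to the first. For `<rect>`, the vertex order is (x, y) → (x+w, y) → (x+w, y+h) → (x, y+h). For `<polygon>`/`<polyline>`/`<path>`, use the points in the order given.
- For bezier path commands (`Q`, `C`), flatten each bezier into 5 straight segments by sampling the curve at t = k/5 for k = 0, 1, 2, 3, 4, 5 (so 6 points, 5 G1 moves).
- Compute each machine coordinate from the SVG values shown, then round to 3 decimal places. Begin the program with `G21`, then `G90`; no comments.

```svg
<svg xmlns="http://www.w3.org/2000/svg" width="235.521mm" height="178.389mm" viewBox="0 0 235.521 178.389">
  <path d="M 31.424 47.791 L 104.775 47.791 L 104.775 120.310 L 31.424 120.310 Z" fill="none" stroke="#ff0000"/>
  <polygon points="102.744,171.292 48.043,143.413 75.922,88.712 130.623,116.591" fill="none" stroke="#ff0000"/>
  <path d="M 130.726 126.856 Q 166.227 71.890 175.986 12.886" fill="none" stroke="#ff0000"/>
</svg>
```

G21
G90
G00 X31.424 Y130.598
M4 S893
G1 X104.775 Y130.598 F1094
G1 X104.775 Y58.079 F1094
G1 X31.424 Y58.079 F1094
G1 X31.424 Y130.598 F1094
M5
G00 X102.744 Y7.097
M4 S893
G1 X48.043 Y34.976 F1094
G1 X75.922 Y89.677 F1094
G1 X130.623 Y61.798 F1094
G1 X102.744 Y7.097 F1094
M5
G00 X130.726 Y51.533
M4 S893
G1 X143.897 Y73.681 F1094
G1 X155.008 Y96.152 F1094
G1 X164.060 Y118.946 F1094
G1 X171.053 Y142.063 F1094
G1 X175.986 Y165.503 F1094
M5

1 u = 1 mm; y_m = 178.389 − y.

[1] `<path>` rectangle, #ff0000→cut S893 F1094: (31.424,130.598) → (104.775,130.598) → (104.775,58.079) → (31.424,58.079) → (31.424,130.598) (closed)

[2] `<polygon>` regular polygon, #ff0000→cut S893 F1094: (102.744,7.097) → (48.043,34.976) → (75.922,89.677) → (130.623,61.798) → (102.744,7.097) (closed)

[3] `<path>` quadratic bezier, #ff0000→cut S893 F1094: (130.726,51.533) → (143.897,73.681) → (155.008,96.152) → (164.060,118.946) → (171.053,142.063) → (175.986,165.503)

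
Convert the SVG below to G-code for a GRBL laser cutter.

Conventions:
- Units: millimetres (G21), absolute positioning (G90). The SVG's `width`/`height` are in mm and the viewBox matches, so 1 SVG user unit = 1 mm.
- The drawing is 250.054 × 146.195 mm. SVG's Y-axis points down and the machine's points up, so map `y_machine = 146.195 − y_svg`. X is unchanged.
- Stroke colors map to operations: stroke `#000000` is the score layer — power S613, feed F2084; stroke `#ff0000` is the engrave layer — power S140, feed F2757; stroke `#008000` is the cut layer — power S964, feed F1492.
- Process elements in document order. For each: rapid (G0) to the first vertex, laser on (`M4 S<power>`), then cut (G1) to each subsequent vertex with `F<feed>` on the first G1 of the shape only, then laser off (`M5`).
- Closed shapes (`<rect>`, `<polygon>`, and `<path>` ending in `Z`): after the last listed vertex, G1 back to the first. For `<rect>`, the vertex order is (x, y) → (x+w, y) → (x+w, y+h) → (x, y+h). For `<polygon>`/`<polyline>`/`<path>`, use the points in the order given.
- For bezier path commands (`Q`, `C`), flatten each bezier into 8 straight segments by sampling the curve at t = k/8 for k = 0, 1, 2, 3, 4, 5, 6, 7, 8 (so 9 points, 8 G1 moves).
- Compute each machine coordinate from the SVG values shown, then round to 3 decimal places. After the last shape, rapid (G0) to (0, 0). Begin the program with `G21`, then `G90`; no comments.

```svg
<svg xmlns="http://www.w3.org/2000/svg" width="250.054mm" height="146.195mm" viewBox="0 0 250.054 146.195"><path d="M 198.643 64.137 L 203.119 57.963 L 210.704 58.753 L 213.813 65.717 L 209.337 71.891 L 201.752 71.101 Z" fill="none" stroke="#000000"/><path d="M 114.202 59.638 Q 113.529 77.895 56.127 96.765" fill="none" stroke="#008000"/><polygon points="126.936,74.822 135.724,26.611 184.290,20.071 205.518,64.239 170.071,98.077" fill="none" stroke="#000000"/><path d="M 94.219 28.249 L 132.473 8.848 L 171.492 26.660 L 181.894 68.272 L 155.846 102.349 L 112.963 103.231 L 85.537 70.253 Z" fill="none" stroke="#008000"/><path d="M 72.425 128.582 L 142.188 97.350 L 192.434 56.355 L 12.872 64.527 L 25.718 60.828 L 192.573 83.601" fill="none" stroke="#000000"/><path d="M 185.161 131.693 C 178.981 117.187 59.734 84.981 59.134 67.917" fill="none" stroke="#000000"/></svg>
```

G21
G90
G0 X198.643 Y82.058
M4 S613
G1 X203.119 Y88.232 F2084
G1 X210.704 Y87.442
G1 X213.813 Y80.478
G1 X209.337 Y74.304
G1 X201.752 Y75.094
G1 X198.643 Y82.058
M5
G0 X114.202 Y86.557
M4 S964
G1 X113.147 Y81.983 F1492
G1 X110.320 Y77.390
G1 X105.720 Y72.778
G1 X99.347 Y68.147
G1 X91.201 Y63.496
G1 X81.282 Y58.827
G1 X69.591 Y54.138
G1 X56.127 Y49.430
M5
G0 X126.936 Y71.373
M4 S613
G1 X135.724 Y119.584 F2084
G1 X184.290 Y126.124
G1 X205.518 Y81.956
G1 X170.071 Y48.118
G1 X126.936 Y71.373
M5
G0 X94.219 Y117.946
M4 S964
G1 X132.473 Y137.347 F1492
G1 X171.492 Y119.535
G1 X181.894 Y77.923
G1 X155.846 Y43.846
G1 X112.963 Y42.964
G1 X85.537 Y75.942
G1 X94.219 Y117.946
M5
G0 X72.425 Y17.613
M4 S613
G1 X142.188 Y48.845 F2084
G1 X192.434 Y89.840
G1 X12.872 Y81.668
G1 X25.718 Y85.367
G1 X192.573 Y62.594
M5
G0 X185.161 Y14.502
M4 S613
G1 X177.996 Y20.707 F2084
G1 X162.946 Y28.187
G1 X142.728 Y36.557
G1 X120.055 Y45.431
G1 X97.644 Y54.425
G1 X78.210 Y63.154
G1 X64.468 Y71.233
G1 X59.134 Y78.278
M5
G0 X0.000 Y0.000

viewBox `0 0 250.054 146.195` with mm width/height → 1 unit = 1 mm. Flip: y_m = 146.195 − y_svg.

**Shape 1** — `<path>` regular polygon, stroke `#000000` → score (S613, F2084). Machine vertices: (198.643,82.058) → (203.119,88.232) → (210.704,87.442) → (213.813,80.478) → (209.337,74.304) → (201.752,75.094) → (198.643,82.058). Closed: final G1 returns to the first vertex.

**Shape 2** — `<path>` quadratic bezier, stroke `#008000` → cut (S964, F1492). Control points (SVG): P0=(114.202,59.638), P1=(113.529,77.895), P2=(56.127,96.765); sampled at t=k/8. Machine vertices: (114.202,86.557) → (113.147,81.983) → (110.320,77.390) → (105.720,72.778) → (99.347,68.147) → (91.201,63.496) → (81.282,58.827) → (69.591,54.138) → (56.127,49.430). Open path.

**Shape 3** — `<polygon>` regular polygon, stroke `#000000` → score (S613, F2084). Machine vertices: (126.936,71.373) → (135.724,119.584) → (184.290,126.124) → (205.518,81.956) → (170.071,48.118) → (126.936,71.373). Closed: final G1 returns to the first vertex.

**Shape 4** — `<path>` regular polygon, stroke `#008000` → cut (S964, F1492). Machine vertices: (94.219,117.946) → (132.473,137.347) → (171.492,119.535) → (181.894,77.923) → (155.846,43.846) → (112.963,42.964) → (85.537,75.942) → (94.219,117.946). Closed: final G1 returns to the first vertex.

**Shape 5** — `<path>` open polyline, stroke `#000000` → score (S613, F2084). Machine vertices: (72.425,17.613) → (142.188,48.845) → (192.434,89.840) → (12.872,81.668) → (25.718,85.367) → (192.573,62.594). Open path.

**Shape 6** — `<path>` cubic bezier, stroke `#000000` → score (S613, F2084). Control points (SVG): P0=(185.161,131.693), P1=(178.981,117.187), P2=(59.734,84.981), P3=(59.134,67.917); sampled at t=k/8. Machine vertices: (185.161,14.502) → (177.996,20.707) → (162.946,28.187) → (142.728,36.557) → (120.055,45.431) → (97.644,54.425) → (78.210,63.154) → (64.468,71.233) → (59.134,78.278). Open path.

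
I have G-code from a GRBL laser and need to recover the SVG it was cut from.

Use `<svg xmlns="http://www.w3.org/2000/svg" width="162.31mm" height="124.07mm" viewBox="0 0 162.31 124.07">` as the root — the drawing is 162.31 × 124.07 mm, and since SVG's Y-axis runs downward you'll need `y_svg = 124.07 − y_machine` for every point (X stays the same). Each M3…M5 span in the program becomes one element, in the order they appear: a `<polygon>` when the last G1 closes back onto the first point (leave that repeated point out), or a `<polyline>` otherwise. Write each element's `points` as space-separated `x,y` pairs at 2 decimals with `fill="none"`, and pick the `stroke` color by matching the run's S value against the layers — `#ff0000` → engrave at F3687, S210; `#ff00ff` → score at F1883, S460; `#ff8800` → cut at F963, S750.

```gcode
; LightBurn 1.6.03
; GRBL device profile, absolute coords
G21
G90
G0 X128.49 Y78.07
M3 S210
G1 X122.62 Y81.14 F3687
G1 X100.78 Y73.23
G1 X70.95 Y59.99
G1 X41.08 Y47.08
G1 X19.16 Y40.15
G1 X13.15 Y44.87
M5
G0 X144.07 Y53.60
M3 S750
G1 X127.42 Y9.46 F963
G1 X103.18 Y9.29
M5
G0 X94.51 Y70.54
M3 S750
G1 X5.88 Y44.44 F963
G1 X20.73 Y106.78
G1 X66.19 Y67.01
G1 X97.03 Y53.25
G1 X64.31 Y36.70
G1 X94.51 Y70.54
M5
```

Each laser-on run becomes one SVG element. Flip Y back into SVG space with y_svg = 124.07 − y_machine.

Run 1: the run's S210 means `#ff0000` (engrave). The run is open, so emit a `<polyline>` with points (Y-flipped): 128.49,46.00 122.62,42.93 100.78,50.84 70.95,64.08 41.08,76.99 19.16,83.92 13.15,79.20.

Run 2: S750 ⇒ cut layer `#ff8800`. The run is open, so emit a `<polyline>` with points (Y-flipped): 144.07,70.47 127.42,114.61 103.18,114.78.

Run 3: power S750 maps to stroke `#ff8800` (cut). The run returns to its start, so emit a `<polygon>` with points (Y-flipped): 94.51,53.53 5.88,79.63 20.73,17.29 66.19,57.06 97.03,70.82 64.31,87.37.

<svg xmlns="http://www.w3.org/2000/svg" width="162.31mm" height="124.07mm" viewBox="0 0 162.31 124.07">
  <polyline points="128.49,46.00 122.62,42.93 100.78,50.84 70.95,64.08 41.08,76.99 19.16,83.92 13.15,79.20" fill="none" stroke="#ff0000"/>
  <polyline points="144.07,70.47 127.42,114.61 103.18,114.78" fill="none" stroke="#ff8800"/>
  <polygon points="94.51,53.53 5.88,79.63 20.73,17.29 66.19,57.06 97.03,70.82 64.31,87.37" fill="none" stroke="#ff8800"/>
</svg>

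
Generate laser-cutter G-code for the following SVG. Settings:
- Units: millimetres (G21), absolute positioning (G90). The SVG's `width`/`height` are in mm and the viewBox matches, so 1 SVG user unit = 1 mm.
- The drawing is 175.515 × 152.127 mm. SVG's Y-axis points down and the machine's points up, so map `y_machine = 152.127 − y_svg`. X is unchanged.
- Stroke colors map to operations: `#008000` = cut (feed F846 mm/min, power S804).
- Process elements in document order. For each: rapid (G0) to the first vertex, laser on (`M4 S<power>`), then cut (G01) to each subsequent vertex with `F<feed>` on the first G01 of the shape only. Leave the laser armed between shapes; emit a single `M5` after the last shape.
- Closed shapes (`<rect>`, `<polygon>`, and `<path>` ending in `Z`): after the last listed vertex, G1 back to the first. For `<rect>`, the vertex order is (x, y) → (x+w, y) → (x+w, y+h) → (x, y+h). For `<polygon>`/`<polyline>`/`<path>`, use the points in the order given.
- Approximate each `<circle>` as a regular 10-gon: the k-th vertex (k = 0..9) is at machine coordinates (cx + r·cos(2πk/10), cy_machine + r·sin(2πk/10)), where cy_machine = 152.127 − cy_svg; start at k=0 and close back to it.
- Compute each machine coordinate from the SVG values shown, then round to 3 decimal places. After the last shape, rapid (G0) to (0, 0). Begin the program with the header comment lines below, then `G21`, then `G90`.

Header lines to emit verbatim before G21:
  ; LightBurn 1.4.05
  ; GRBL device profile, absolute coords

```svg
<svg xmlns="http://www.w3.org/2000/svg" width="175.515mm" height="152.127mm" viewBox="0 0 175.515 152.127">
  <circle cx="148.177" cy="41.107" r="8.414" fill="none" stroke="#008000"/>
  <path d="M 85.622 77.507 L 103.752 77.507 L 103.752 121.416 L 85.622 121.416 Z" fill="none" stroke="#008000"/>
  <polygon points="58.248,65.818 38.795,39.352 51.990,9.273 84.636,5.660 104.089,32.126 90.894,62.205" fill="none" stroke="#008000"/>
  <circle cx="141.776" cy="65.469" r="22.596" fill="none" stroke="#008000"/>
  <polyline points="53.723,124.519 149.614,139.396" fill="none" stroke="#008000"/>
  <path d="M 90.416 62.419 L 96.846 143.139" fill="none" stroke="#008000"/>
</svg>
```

viewBox `0 0 175.515 152.127` with mm width/height → 1 unit = 1 mm. Flip: y_m = 152.127 − y_svg.

**Shape 1** — `<circle>` circle, stroke `#008000` → cut (S804, F846). Machine vertices: (156.591,111.020) → (154.984,115.966) → (150.777,119.022) → (145.577,119.022) → (141.370,115.966) → (139.763,111.020) → (141.370,106.074) → (145.577,103.018) → (150.777,103.018) → (154.984,106.074) → (156.591,111.020). Closed: final G1 returns to the first vertex.

**Shape 2** — `<path>` rectangle, stroke `#008000` → cut (S804, F846). Machine vertices: (85.622,74.620) → (103.752,74.620) → (103.752,30.711) → (85.622,30.711) → (85.622,74.620). Closed: final G1 returns to the first vertex.

**Shape 3** — `<polygon>` regular polygon, stroke `#008000` → cut (S804, F846). Machine vertices: (58.248,86.309) → (38.795,112.775) → (51.990,142.854) → (84.636,146.467) → (104.089,120.001) → (90.894,89.922) → (58.248,86.309). Closed: final G1 returns to the first vertex.

**Shape 4** — `<circle>` circle, stroke `#008000` → cut (S804, F846). Machine vertices: (164.372,86.658) → (160.057,99.940) → (148.759,108.148) → (134.793,108.148) → (123.495,99.940) → (119.180,86.658) → (123.495,73.376) → (134.793,65.168) → (148.759,65.168) → (160.057,73.376) → (164.372,86.658). Closed: final G1 returns to the first vertex.

**Shape 5** — `<polyline>` line segment, stroke `#008000` → cut (S804, F846). Machine vertices: (53.723,27.608) → (149.614,12.731). Open path.

**Shape 6** — `<path>` line segment, stroke `#008000` → cut (S804, F846). Machine vertices: (90.416,89.708) → (96.846,8.988). Open path.

; LightBurn 1.4.05
; GRBL device profile, absolute coords
G21
G90
G0 X156.591 Y111.020
M4 S804
G01 X154.984 Y115.966 F846
G01 X150.777 Y119.022
G01 X145.577 Y119.022
G01 X141.370 Y115.966
G01 X139.763 Y111.020
G01 X141.370 Y106.074
G01 X145.577 Y103.018
G01 X150.777 Y103.018
G01 X154.984 Y106.074
G01 X156.591 Y111.020
G0 X85.622 Y74.620
M4 S804
G01 X103.752 Y74.620 F846
G01 X103.752 Y30.711
G01 X85.622 Y30.711
G01 X85.622 Y74.620
G0 X58.248 Y86.309
M4 S804
G01 X38.795 Y112.775 F846
G01 X51.990 Y142.854
G01 X84.636 Y146.467
G01 X104.089 Y120.001
G01 X90.894 Y89.922
G01 X58.248 Y86.309
G0 X164.372 Y86.658
M4 S804
G01 X160.057 Y99.940 F846
G01 X148.759 Y108.148
G01 X134.793 Y108.148
G01 X123.495 Y99.940
G01 X119.180 Y86.658
G01 X123.495 Y73.376
G01 X134.793 Y65.168
G01 X148.759 Y65.168
G01 X160.057 Y73.376
G01 X164.372 Y86.658
G0 X53.723 Y27.608
M4 S804
G01 X149.614 Y12.731 F846
G0 X90.416 Y89.708
M4 S804
G01 X96.846 Y8.988 F846
M5
G0 X0.000 Y0.000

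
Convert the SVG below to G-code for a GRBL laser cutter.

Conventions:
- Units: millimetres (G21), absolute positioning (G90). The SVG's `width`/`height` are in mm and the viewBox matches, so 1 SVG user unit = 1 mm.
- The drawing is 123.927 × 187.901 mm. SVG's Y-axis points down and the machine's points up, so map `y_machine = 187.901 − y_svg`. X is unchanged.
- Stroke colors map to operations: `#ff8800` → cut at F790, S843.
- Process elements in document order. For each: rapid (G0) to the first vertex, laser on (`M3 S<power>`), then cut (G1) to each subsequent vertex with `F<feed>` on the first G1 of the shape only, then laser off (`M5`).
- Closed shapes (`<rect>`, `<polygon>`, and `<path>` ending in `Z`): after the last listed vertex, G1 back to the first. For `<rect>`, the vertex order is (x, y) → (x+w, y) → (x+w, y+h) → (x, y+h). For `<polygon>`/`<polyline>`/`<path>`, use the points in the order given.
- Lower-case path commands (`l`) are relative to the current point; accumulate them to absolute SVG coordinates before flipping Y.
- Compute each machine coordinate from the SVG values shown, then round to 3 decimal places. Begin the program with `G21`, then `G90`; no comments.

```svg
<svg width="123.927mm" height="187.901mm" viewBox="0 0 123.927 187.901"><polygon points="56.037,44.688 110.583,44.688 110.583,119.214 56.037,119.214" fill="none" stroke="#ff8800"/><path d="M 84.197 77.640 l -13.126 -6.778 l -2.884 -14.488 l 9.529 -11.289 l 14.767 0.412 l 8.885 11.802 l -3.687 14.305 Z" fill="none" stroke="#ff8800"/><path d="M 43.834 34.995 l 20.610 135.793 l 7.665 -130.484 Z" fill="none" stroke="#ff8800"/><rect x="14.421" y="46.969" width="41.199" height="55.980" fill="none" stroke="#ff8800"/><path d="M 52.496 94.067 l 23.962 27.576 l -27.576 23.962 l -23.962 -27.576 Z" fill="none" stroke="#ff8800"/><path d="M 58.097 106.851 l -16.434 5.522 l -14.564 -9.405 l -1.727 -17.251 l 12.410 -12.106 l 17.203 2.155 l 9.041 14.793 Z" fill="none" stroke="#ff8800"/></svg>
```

G21
G90
G0 X56.037 Y143.213
M3 S843
G1 X110.583 Y143.213 F790
G1 X110.583 Y68.687
G1 X56.037 Y68.687
G1 X56.037 Y143.213
M5
G0 X84.197 Y110.261
M3 S843
G1 X71.071 Y117.039 F790
G1 X68.187 Y131.527
G1 X77.716 Y142.816
G1 X92.483 Y142.404
G1 X101.368 Y130.602
G1 X97.681 Y116.297
G1 X84.197 Y110.261
M5
G0 X43.834 Y152.906
M3 S843
G1 X64.444 Y17.113 F790
G1 X72.109 Y147.597
G1 X43.834 Y152.906
M5
G0 X14.421 Y140.932
M3 S843
G1 X55.620 Y140.932 F790
G1 X55.620 Y84.952
G1 X14.421 Y84.952
G1 X14.421 Y140.932
M5
G0 X52.496 Y93.834
M3 S843
G1 X76.458 Y66.258 F790
G1 X48.882 Y42.296
G1 X24.920 Y69.872
G1 X52.496 Y93.834
M5
G0 X58.097 Y81.050
M3 S843
G1 X41.663 Y75.528 F790
G1 X27.099 Y84.933
G1 X25.372 Y102.184
G1 X37.782 Y114.290
G1 X54.985 Y112.135
G1 X64.026 Y97.342
G1 X58.097 Y81.050
M5

Since the viewBox matches the mm dimensions, user units are millimetres directly. The only transform is the Y-flip y_m = 187.901 − y_svg.

Shape 1 is a rectangle drawn with `<polygon>`. Its stroke #ff8800 means cut at S843, F790. After flipping Y the toolpath is (56.037,143.213) → (110.583,143.213) → (110.583,68.687) → (56.037,68.687) → (56.037,143.213), returning to the start.

Shape 2 is a regular polygon drawn with `<path>`. Its stroke #ff8800 means cut at S843, F790. After flipping Y the toolpath is (84.197,110.261) → (71.071,117.039) → (68.187,131.527) → (77.716,142.816) → (92.483,142.404) → (101.368,130.602) → (97.681,116.297) → (84.197,110.261), returning to the start.

Shape 3 is a closed polygon drawn with `<path>`. Its stroke #ff8800 means cut at S843, F790. After flipping Y the toolpath is (43.834,152.906) → (64.444,17.113) → (72.109,147.597) → (43.834,152.906), returning to the start.

Shape 4 is a rectangle drawn with `<rect>`. Its stroke #ff8800 means cut at S843, F790. After flipping Y the toolpath is (14.421,140.932) → (55.620,140.932) → (55.620,84.952) → (14.421,84.952) → (14.421,140.932), returning to the start.

Shape 5 is a regular polygon drawn with `<path>`. Its stroke #ff8800 means cut at S843, F790. After flipping Y the toolpath is (52.496,93.834) → (76.458,66.258) → (48.882,42.296) → (24.920,69.872) → (52.496,93.834), returning to the start.

Shape 6 is a regular polygon drawn with `<path>`. Its stroke #ff8800 means cut at S843, F790. After flipping Y the toolpath is (58.097,81.050) → (41.663,75.528) → (27.099,84.933) → (25.372,102.184) → (37.782,114.290) → (54.985,112.135) → (64.026,97.342) → (58.097,81.050), returning to the start.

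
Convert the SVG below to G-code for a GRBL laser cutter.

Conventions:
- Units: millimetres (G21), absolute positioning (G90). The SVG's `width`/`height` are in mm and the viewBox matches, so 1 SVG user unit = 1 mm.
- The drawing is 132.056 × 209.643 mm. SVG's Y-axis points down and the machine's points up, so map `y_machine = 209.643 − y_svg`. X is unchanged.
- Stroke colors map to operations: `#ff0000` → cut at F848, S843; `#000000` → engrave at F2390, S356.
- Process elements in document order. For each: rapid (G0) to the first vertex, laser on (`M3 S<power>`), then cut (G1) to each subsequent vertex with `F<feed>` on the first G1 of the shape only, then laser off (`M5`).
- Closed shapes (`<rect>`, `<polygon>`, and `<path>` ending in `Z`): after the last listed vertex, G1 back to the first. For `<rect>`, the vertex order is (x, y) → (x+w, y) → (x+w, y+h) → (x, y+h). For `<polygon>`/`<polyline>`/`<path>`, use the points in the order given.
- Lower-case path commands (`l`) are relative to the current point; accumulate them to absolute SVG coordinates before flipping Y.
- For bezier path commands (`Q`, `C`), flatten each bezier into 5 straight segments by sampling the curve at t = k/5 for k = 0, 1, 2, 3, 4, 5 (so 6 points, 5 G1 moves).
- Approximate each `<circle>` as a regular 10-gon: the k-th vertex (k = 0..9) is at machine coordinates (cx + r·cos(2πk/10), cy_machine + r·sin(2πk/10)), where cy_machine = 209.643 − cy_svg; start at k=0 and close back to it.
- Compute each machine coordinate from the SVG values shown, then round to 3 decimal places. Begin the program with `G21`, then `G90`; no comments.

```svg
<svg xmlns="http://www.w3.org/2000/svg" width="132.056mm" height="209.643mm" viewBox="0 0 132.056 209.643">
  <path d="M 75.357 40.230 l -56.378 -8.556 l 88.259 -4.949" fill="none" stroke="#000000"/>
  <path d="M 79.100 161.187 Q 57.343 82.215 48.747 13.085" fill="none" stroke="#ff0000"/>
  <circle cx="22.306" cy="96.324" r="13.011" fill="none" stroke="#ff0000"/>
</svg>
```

G21
G90
G0 X75.357 Y169.413
M3 S356
G1 X18.979 Y177.969 F2390
G1 X107.238 Y182.918
M5
G0 X79.100 Y48.456
M3 S843
G1 X70.924 Y79.651 F848
G1 X63.800 Y110.059
G1 X57.730 Y139.679
G1 X52.712 Y168.512
G1 X48.747 Y196.558
M5
G0 X35.317 Y113.319
M3 S843
G1 X32.832 Y120.967 F848
G1 X26.327 Y125.693
G1 X18.285 Y125.693
G1 X11.780 Y120.967
G1 X9.295 Y113.319
G1 X11.780 Y105.671
G1 X18.285 Y100.945
G1 X26.327 Y100.945
G1 X32.832 Y105.671
G1 X35.317 Y113.319
M5

viewBox `0 0 132.056 209.643` with mm width/height → 1 unit = 1 mm. Flip: y_m = 209.643 − y_svg.

**Shape 1** — `<path>` open polyline, stroke `#000000` → engrave (S356, F2390). Machine vertices: (75.357,169.413) → (18.979,177.969) → (107.238,182.918). Open path.

**Shape 2** — `<path>` quadratic bezier, stroke `#ff0000` → cut (S843, F848). Control points (SVG): P0=(79.100,161.187), P1=(57.343,82.215), P2=(48.747,13.085); sampled at t=k/5. Machine vertices: (79.100,48.456) → (70.924,79.651) → (63.800,110.059) → (57.730,139.679) → (52.712,168.512) → (48.747,196.558). Open path.

**Shape 3** — `<circle>` circle, stroke `#ff0000` → cut (S843, F848). Machine vertices: (35.317,113.319) → (32.832,120.967) → (26.327,125.693) → (18.285,125.693) → (11.780,120.967) → (9.295,113.319) → (11.780,105.671) → (18.285,100.945) → (26.327,100.945) → (32.832,105.671) → (35.317,113.319). Closed: final G1 returns to the first vertex.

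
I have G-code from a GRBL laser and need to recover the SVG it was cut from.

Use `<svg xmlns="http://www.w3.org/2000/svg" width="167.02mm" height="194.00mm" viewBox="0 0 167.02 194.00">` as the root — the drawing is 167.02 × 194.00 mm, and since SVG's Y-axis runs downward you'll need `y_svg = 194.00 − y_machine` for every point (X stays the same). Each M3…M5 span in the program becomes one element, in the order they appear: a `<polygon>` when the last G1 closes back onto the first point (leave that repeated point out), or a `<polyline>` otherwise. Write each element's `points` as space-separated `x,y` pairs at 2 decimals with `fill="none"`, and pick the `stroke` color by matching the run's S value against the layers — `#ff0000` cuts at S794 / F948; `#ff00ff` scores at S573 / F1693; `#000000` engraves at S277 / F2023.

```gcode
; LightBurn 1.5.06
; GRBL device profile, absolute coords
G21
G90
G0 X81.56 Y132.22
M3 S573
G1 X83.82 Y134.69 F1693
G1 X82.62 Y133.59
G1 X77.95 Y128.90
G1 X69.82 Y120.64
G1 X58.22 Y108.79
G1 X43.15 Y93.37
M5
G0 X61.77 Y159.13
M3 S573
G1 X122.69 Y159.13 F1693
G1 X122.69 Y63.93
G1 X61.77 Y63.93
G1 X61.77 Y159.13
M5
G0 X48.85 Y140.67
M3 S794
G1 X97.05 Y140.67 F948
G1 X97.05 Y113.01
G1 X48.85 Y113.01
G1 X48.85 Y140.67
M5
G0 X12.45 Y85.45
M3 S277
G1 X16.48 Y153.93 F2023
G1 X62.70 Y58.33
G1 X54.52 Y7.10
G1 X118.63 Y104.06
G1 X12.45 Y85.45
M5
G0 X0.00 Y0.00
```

<svg xmlns="http://www.w3.org/2000/svg" width="167.02mm" height="194.00mm" viewBox="0 0 167.02 194.00">
  <polyline points="81.56,61.78 83.82,59.31 82.62,60.41 77.95,65.10 69.82,73.36 58.22,85.21 43.15,100.63" fill="none" stroke="#ff00ff"/>
  <polygon points="61.77,34.87 122.69,34.87 122.69,130.07 61.77,130.07" fill="none" stroke="#ff00ff"/>
  <polygon points="48.85,53.33 97.05,53.33 97.05,80.99 48.85,80.99" fill="none" stroke="#ff0000"/>
  <polygon points="12.45,108.55 16.48,40.07 62.70,135.67 54.52,186.90 118.63,89.94" fill="none" stroke="#000000"/>
</svg>

Each laser-on run becomes one SVG element. Flip Y back into SVG space with y_svg = 194.00 − y_machine.

Run 1: the run's S573 means `#ff00ff` (score). The run is open, so emit a `<polyline>` with points (Y-flipped): 81.56,61.78 83.82,59.31 82.62,60.41 77.95,65.10 69.82,73.36 58.22,85.21 43.15,100.63.

Run 2: S573 ⇒ score layer `#ff00ff`. The run returns to its start, so emit a `<polygon>` with points (Y-flipped): 61.77,34.87 122.69,34.87 122.69,130.07 61.77,130.07.

Run 3: power S794 maps to stroke `#ff0000` (cut). The run returns to its start, so emit a `<polygon>` with points (Y-flipped): 48.85,53.33 97.05,53.33 97.05,80.99 48.85,80.99.

Run 4: power S277 maps to stroke `#000000` (engrave). The run returns to its start, so emit a `<polygon>` with points (Y-flipped): 12.45,108.55 16.48,40.07 62.70,135.67 54.52,186.90 118.63,89.94.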